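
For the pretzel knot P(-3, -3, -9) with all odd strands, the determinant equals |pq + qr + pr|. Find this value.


Step 1: Compute pq + qr + pr.
pq = (-3)*(-3) = 9
qr = (-3)*(-9) = 27
pr = (-3)*(-9) = 27
pq + qr + pr = 9 + 27 + 27 = 63
Step 2: Take absolute value.
det(P(-3,-3,-9)) = |63| = 63

63


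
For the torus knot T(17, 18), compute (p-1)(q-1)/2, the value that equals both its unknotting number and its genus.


For a torus knot T(p,q), both the unknotting number and genus equal (p-1)(q-1)/2.
= (17-1)(18-1)/2
= 16*17/2
= 272/2 = 136

136


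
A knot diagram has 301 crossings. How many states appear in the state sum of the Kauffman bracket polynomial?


Each crossing contributes 2 choices (A-smoothing or B-smoothing).
Total states = 2^301 = 4074071952668972172536891376818756322102936787331872501272280898708762599526673412366794752

4074071952668972172536891376818756322102936787331872501272280898708762599526673412366794752


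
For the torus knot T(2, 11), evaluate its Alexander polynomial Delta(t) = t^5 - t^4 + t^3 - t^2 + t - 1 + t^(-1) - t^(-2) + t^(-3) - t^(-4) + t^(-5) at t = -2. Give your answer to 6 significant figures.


Substituting t = -2 into Delta(t) = t^5 - t^4 + t^3 - t^2 + t - 1 + t^(-1) - t^(-2) + t^(-3) - t^(-4) + t^(-5):
Term values: (-32) + (-16) + (-8) + (-4) + (-2) + (-1) + (-0.5) + (-0.25) + (-0.125) + (-0.0625) + (-0.03125)
Sum = -63.96875
Rounded to 6 significant figures: -63.9688

-63.9688


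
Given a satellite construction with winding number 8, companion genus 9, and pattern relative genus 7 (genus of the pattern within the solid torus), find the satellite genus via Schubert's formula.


Schubert: g(satellite) = g_rel(pattern) + |winding| * g(companion),
where g_rel(pattern) is the genus of the pattern relative to the solid torus.
= 7 + 8 * 9
= 7 + 72 = 79

79


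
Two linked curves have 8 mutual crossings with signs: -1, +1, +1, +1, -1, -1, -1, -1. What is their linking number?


Step 1: Count positive crossings: 3
Step 2: Count negative crossings: 5
Step 3: Sum of signs = 3 - 5 = -2
Step 4: Linking number = sum/2 = -2/2 = -1

-1


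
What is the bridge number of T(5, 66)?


The bridge number of T(p,q) is min(p,q).
min(5, 66) = 5

5


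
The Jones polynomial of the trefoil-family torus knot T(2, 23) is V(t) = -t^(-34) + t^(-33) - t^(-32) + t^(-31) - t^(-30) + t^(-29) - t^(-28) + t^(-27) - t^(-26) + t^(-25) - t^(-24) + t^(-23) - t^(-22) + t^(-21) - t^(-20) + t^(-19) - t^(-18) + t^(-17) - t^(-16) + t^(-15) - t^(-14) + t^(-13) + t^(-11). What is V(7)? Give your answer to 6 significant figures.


Substituting t = 7 into V(t) = -t^(-34) + t^(-33) - t^(-32) + t^(-31) - t^(-30) + t^(-29) - t^(-28) + t^(-27) - t^(-26) + t^(-25) - t^(-24) + t^(-23) - t^(-22) + t^(-21) - t^(-20) + t^(-19) - t^(-18) + t^(-17) - t^(-16) + t^(-15) - t^(-14) + t^(-13) + t^(-11):
  (-)t^(-34) = -1.84785e-29
  (+)t^(-33) = 1.29349e-28
  (-)t^(-32) = -9.05446e-28
  (+)t^(-31) = 6.33812e-27
  (-)t^(-30) = -4.43669e-26
  (+)t^(-29) = 3.10568e-25
  (-)t^(-28) = -2.17398e-24
  (+)t^(-27) = 1.52178e-23
  (-)t^(-26) = -1.06525e-22
  (+)t^(-25) = 7.45674e-22
  (-)t^(-24) = -5.21972e-21
  (+)t^(-23) = 3.6538e-20
  (-)t^(-22) = -2.55766e-19
  (+)t^(-21) = 1.79036e-18
  (-)t^(-20) = -1.25325e-17
  (+)t^(-19) = 8.77278e-17
  (-)t^(-18) = -6.14095e-16
  (+)t^(-17) = 4.29866e-15
  (-)t^(-16) = -3.00906e-14
  (+)t^(-15) = 2.10634e-13
  (-)t^(-14) = -1.47444e-12
  (+)t^(-13) = 1.03211e-11
  (+)t^(-11) = 5.05733e-10
Sum = (-1.84785e-29) + (1.29349e-28) + (-9.05446e-28) + (6.33812e-27) + (-4.43669e-26) + (3.10568e-25) + (-2.17398e-24) + (1.52178e-23) + (-1.06525e-22) + (7.45674e-22) + (-5.21972e-21) + (3.6538e-20) + (-2.55766e-19) + (1.79036e-18) + (-1.25325e-17) + (8.77278e-17) + (-6.14095e-16) + (4.29866e-15) + (-3.00906e-14) + (2.10634e-13) + (-1.47444e-12) + (1.03211e-11) + (5.05733e-10)
= 5.147642626e-10
Rounded to 6 significant figures: 5.14764e-10

5.14764e-10


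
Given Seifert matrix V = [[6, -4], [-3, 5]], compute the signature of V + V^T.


Step 1: V + V^T = [[12, -7], [-7, 10]]
Step 2: trace = 22, det = 71
Step 3: Discriminant = 22^2 - 4*71 = 200
Step 4: Eigenvalues: 18.0711, 3.92893
Step 5: Signature = (# positive eigenvalues) - (# negative eigenvalues) = 2

2


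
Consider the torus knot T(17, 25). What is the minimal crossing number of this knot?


For a torus knot T(p, q) with gcd(p,q)=1,
the crossing number is min(p*(q-1), q*(p-1)).
p*(q-1) = 17*24 = 408
q*(p-1) = 25*16 = 400
min(408, 400) = 400

400


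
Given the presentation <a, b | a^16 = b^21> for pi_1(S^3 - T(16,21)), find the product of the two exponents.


The relation is a^16 = b^21.
Product of exponents = 16 * 21
= 336

336


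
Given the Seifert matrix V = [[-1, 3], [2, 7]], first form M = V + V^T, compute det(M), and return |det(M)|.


Step 1: Form V + V^T where V = [[-1, 3], [2, 7]]
  V^T = [[-1, 2], [3, 7]]
  V + V^T = [[-2, 5], [5, 14]]
Step 2: det(V + V^T) = (-2)*14 - 5*5
  = -28 - 25 = -53
Step 3: Knot determinant = |det(V + V^T)| = |-53| = 53

53


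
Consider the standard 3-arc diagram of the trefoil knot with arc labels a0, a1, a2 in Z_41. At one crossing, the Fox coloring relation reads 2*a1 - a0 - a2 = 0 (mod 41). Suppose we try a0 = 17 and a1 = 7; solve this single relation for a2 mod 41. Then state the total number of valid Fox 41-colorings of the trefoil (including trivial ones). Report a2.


Step 1: Apply the given crossing relation 2*a1 - a0 - a2 = 0 (mod 41).
  a2 = 2*a1 - a0 mod 41
  a2 = 2*7 - 17 mod 41
  a2 = 14 - 17 mod 41
  a2 = -3 mod 41 = 38
Step 2: The trefoil has determinant 3.
  Number of Fox p-colorings (p prime) is p^2 if p = 3, else p.
  Since 41 does not divide 3, only trivial (constant) colorings exist.
  (So the trial a0 = 17, a1 = 7 with a0 != a1 does NOT extend to a valid coloring of the whole trefoil: the other two crossing relations require 3*(a1 - a0) = 0 (mod 41), which fails.)
  Total colorings = 41
Step 3: a2 = 38, total Fox 41-colorings = 41

38


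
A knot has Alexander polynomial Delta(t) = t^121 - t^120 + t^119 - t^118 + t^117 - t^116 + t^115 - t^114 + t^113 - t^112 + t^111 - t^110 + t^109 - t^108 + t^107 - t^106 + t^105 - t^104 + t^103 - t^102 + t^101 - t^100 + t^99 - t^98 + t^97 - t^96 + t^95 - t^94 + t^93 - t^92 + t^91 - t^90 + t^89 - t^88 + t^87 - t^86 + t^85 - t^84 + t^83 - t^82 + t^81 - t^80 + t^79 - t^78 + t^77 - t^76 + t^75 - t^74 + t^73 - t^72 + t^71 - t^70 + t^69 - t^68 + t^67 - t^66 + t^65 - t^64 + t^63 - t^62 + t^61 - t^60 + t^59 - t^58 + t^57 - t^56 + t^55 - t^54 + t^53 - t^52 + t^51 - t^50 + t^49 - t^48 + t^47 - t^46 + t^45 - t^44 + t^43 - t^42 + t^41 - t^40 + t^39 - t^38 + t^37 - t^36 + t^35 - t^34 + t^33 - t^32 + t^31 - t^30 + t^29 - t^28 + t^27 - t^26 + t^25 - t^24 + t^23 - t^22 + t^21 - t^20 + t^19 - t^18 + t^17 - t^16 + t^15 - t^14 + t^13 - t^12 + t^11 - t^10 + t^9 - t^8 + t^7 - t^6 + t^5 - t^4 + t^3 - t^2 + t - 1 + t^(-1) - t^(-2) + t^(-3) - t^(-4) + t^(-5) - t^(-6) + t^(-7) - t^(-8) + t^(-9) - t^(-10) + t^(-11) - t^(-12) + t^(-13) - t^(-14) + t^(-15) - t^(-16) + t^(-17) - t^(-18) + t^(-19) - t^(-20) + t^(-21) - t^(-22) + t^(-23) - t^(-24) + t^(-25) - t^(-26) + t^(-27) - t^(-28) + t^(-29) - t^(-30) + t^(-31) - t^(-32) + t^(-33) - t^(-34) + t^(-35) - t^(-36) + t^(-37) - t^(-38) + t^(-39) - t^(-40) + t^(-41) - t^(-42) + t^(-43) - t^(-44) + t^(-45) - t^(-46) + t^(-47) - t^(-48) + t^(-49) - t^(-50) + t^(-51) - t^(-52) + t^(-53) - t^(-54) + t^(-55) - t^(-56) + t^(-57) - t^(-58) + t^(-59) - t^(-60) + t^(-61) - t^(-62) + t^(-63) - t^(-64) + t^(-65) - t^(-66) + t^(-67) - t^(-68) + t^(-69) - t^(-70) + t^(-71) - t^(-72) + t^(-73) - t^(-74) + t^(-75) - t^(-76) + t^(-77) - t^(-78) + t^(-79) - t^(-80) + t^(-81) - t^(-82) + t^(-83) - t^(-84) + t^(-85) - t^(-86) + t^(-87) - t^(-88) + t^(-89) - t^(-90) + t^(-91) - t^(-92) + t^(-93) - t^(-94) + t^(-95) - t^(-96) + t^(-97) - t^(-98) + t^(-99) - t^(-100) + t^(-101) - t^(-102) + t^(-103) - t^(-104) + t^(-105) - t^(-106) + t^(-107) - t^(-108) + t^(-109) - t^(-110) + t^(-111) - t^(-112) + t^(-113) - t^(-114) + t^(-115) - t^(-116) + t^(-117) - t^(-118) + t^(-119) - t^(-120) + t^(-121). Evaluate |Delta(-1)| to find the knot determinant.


Step 1: The polynomial has 243 terms with alternating signs, exponents from 121 down to -121.
Step 2: Substitute t = -1. The i-th term has coefficient (-1)^i and exponent (m-i),
  so its value is (-1)^i * (-1)^(m-i) = (-1)^m = -1 for every i.
Step 3: All 243 terms equal -1, so Delta(-1) = 243 * (-1) = -243
Step 4: |Delta(-1)| = 243

243


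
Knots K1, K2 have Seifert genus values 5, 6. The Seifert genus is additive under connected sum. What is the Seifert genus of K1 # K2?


The Seifert genus is additive under connected sum.
Seifert genus(K1 # K2) = (5) + (6)
= 11

11


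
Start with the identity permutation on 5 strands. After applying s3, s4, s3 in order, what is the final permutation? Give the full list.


Starting with identity [1, 2, 3, 4, 5].
Apply generators in sequence:
  After s3: [1, 2, 4, 3, 5]
  After s4: [1, 2, 4, 5, 3]
  After s3: [1, 2, 5, 4, 3]
Final permutation: [1, 2, 5, 4, 3]

[1, 2, 5, 4, 3]


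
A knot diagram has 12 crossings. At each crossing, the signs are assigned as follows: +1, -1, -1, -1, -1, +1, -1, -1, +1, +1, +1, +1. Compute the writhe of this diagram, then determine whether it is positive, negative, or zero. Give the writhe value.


Step 1: Count positive crossings (+1).
Positive crossings: 6
Step 2: Count negative crossings (-1).
Negative crossings: 6
Step 3: Writhe = (positive) - (negative)
w = 6 - 6 = 0
Step 4: |w| = 0, and w is zero

0


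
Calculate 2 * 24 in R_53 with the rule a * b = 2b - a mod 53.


2 * 24 = 2*24 - 2 mod 53
= 48 - 2 mod 53
= 46 mod 53 = 46

46


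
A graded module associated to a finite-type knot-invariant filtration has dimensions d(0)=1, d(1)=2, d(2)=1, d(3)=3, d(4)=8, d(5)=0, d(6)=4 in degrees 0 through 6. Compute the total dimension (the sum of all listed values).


Total dimension = d(0) + d(1) + ... + d(6)
= 1 + 2 + 1 + 3 + 8 + 0 + 4
= 19

19


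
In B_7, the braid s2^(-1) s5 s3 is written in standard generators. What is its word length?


The word length counts the number of generators (including inverses).
Listing each generator: s2^(-1), s5, s3
There are 3 generators in this braid word.

3


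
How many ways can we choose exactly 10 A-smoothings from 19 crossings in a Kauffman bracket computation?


We choose which 10 of 19 crossings get A-smoothings.
C(19, 10) = 19! / (10! * 9!)
= 92378

92378


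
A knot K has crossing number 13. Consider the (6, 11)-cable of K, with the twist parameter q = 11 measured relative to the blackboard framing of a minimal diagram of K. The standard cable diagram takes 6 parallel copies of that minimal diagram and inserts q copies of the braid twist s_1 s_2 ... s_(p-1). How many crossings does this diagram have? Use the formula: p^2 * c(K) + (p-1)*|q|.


Step 1: Each of the c(K) crossings of the companion diagram becomes p*p = p^2 crossings among the p parallel strands, and each of the |q| twists s_1 s_2 ... s_(p-1) adds (p-1) crossings.
  Crossings = p^2 * c(K) + (p-1)*|q|
Step 2: = 6^2 * 13 + (6-1)*11
Step 3: = 36*13 + 5*11
Step 4: = 468 + 55 = 523

523


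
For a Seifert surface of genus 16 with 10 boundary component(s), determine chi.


chi = 2 - 2g - b
= 2 - 2*16 - 10
= 2 - 32 - 10 = -40

-40


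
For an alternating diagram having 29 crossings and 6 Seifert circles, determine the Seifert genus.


For alternating knots, g = (c - s + 1)/2.
= (29 - 6 + 1)/2
= 24/2 = 12

12


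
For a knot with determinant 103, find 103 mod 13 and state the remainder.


Step 1: A knot is p-colorable if and only if p divides its determinant.
Step 2: Compute 103 mod 13.
103 = 7 * 13 + 12
Step 3: 103 mod 13 = 12
Step 4: The knot is 13-colorable: no

12


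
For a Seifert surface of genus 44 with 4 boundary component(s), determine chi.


chi = 2 - 2g - b
= 2 - 2*44 - 4
= 2 - 88 - 4 = -90

-90


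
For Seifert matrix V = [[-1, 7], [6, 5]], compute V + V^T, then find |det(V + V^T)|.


Step 1: Form V + V^T where V = [[-1, 7], [6, 5]]
  V^T = [[-1, 6], [7, 5]]
  V + V^T = [[-2, 13], [13, 10]]
Step 2: det(V + V^T) = (-2)*10 - 13*13
  = -20 - 169 = -189
Step 3: Knot determinant = |det(V + V^T)| = |-189| = 189

189


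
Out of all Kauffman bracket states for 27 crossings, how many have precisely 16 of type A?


We choose which 16 of 27 crossings get A-smoothings.
C(27, 16) = 27! / (16! * 11!)
= 13037895

13037895


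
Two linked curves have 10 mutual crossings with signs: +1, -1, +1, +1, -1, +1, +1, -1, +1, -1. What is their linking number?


Step 1: Count positive crossings: 6
Step 2: Count negative crossings: 4
Step 3: Sum of signs = 6 - 4 = 2
Step 4: Linking number = sum/2 = 2/2 = 1

1


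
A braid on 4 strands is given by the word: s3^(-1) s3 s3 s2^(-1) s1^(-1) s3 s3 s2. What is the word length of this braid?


The word length counts the number of generators (including inverses).
Listing each generator: s3^(-1), s3, s3, s2^(-1), s1^(-1), s3, s3, s2
There are 8 generators in this braid word.

8


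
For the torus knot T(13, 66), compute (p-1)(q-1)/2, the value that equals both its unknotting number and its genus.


For a torus knot T(p,q), both the unknotting number and genus equal (p-1)(q-1)/2.
= (13-1)(66-1)/2
= 12*65/2
= 780/2 = 390

390


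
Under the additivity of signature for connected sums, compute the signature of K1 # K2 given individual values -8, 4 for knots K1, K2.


The signature is additive under connected sum.
signature(K1 # K2) = (-8) + (4)
= -4

-4


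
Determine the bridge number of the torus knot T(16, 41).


The bridge number of T(p,q) is min(p,q).
min(16, 41) = 16

16


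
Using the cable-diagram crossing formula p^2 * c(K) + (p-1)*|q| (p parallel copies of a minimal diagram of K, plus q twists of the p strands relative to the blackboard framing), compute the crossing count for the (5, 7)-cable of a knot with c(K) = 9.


Step 1: Each of the c(K) crossings of the companion diagram becomes p*p = p^2 crossings among the p parallel strands, and each of the |q| twists s_1 s_2 ... s_(p-1) adds (p-1) crossings.
  Crossings = p^2 * c(K) + (p-1)*|q|
Step 2: = 5^2 * 9 + (5-1)*7
Step 3: = 25*9 + 4*7
Step 4: = 225 + 28 = 253

253


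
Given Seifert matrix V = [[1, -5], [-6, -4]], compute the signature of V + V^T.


Step 1: V + V^T = [[2, -11], [-11, -8]]
Step 2: trace = -6, det = -137
Step 3: Discriminant = (-6)^2 - 4*(-137) = 584
Step 4: Eigenvalues: 9.08305, -15.083
Step 5: Signature = (# positive eigenvalues) - (# negative eigenvalues) = 0

0


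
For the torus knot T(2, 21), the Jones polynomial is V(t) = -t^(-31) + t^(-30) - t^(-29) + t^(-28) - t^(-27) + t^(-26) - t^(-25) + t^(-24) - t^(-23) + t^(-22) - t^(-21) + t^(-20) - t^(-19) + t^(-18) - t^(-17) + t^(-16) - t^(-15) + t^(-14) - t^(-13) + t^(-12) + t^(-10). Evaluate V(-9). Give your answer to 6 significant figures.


Substituting t = -9 into V(t) = -t^(-31) + t^(-30) - t^(-29) + t^(-28) - t^(-27) + t^(-26) - t^(-25) + t^(-24) - t^(-23) + t^(-22) - t^(-21) + t^(-20) - t^(-19) + t^(-18) - t^(-17) + t^(-16) - t^(-15) + t^(-14) - t^(-13) + t^(-12) + t^(-10):
  (-)t^(-31) = 2.62109e-30
  (+)t^(-30) = 2.35898e-29
  (-)t^(-29) = 2.12308e-28
  (+)t^(-28) = 1.91078e-27
  (-)t^(-27) = 1.7197e-26
  (+)t^(-26) = 1.54773e-25
  (-)t^(-25) = 1.39296e-24
  (+)t^(-24) = 1.25366e-23
  (-)t^(-23) = 1.12829e-22
  (+)t^(-22) = 1.01546e-21
  (-)t^(-21) = 9.13918e-21
  (+)t^(-20) = 8.22526e-20
  (-)t^(-19) = 7.40274e-19
  (+)t^(-18) = 6.66246e-18
  (-)t^(-17) = 5.99622e-17
  (+)t^(-16) = 5.3966e-16
  (-)t^(-15) = 4.85694e-15
  (+)t^(-14) = 4.37124e-14
  (-)t^(-13) = 3.93412e-13
  (+)t^(-12) = 3.54071e-12
  (+)t^(-10) = 2.86797e-10
Sum = (2.62109e-30) + (2.35898e-29) + (2.12308e-28) + (1.91078e-27) + (1.7197e-26) + (1.54773e-25) + (1.39296e-24) + (1.25366e-23) + (1.12829e-22) + (1.01546e-21) + (9.13918e-21) + (8.22526e-20) + (7.40274e-19) + (6.66246e-18) + (5.99622e-17) + (5.3966e-16) + (4.85694e-15) + (4.37124e-14) + (3.93412e-13) + (3.54071e-12) + (2.86797e-10)
= 2.907804935e-10
Rounded to 6 significant figures: 2.9078e-10

2.9078e-10


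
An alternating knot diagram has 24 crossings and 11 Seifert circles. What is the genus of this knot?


For alternating knots, g = (c - s + 1)/2.
= (24 - 11 + 1)/2
= 14/2 = 7

7


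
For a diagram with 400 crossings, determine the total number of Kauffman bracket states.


Each crossing contributes 2 choices (A-smoothing or B-smoothing).
Total states = 2^400 = 2582249878086908589655919172003011874329705792829223512830659356540647622016841194629645353280137831435903171972747493376

2582249878086908589655919172003011874329705792829223512830659356540647622016841194629645353280137831435903171972747493376


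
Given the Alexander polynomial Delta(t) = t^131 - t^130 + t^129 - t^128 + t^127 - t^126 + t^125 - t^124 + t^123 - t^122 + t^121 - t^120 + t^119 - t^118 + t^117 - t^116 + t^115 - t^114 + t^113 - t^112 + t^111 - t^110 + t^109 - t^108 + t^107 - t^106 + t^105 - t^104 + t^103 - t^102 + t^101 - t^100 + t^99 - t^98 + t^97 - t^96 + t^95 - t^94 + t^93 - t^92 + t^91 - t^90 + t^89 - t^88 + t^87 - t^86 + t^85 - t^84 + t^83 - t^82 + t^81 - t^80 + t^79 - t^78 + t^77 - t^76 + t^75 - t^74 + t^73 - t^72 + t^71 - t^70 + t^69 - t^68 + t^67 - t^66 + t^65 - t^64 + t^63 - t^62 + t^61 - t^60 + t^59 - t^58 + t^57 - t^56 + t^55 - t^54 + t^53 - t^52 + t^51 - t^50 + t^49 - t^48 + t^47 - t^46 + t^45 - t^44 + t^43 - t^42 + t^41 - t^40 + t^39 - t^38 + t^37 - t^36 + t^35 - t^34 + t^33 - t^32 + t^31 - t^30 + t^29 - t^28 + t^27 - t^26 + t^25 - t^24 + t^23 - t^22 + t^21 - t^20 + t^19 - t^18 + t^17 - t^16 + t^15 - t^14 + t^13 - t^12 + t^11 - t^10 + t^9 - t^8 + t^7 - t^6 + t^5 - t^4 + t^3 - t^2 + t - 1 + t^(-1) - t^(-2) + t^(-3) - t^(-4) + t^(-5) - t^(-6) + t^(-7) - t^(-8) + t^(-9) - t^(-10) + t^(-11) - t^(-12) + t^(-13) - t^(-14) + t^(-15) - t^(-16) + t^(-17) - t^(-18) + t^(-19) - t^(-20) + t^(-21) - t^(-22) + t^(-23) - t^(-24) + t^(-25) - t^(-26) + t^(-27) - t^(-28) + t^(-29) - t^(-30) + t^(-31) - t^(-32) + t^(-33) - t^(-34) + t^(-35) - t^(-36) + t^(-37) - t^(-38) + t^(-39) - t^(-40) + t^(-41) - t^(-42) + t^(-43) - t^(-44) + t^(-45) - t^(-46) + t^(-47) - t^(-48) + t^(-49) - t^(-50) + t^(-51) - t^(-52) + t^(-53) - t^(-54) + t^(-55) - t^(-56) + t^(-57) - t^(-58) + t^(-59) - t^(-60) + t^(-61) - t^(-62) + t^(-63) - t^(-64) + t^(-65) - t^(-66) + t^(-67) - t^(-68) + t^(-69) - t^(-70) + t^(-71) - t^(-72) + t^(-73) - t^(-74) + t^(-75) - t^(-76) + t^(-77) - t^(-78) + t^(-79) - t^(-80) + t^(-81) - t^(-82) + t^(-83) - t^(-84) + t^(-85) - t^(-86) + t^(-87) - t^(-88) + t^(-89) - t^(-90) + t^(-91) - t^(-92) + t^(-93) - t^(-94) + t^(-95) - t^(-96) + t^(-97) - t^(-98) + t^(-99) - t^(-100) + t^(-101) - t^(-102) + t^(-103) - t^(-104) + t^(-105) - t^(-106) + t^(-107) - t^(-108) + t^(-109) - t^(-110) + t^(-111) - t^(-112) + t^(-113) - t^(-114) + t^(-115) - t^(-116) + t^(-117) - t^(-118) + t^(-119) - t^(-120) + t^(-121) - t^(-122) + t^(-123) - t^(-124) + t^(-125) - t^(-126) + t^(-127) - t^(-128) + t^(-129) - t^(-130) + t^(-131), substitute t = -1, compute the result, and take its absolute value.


Step 1: The polynomial has 263 terms with alternating signs, exponents from 131 down to -131.
Step 2: Substitute t = -1. The i-th term has coefficient (-1)^i and exponent (m-i),
  so its value is (-1)^i * (-1)^(m-i) = (-1)^m = -1 for every i.
Step 3: All 263 terms equal -1, so Delta(-1) = 263 * (-1) = -263
Step 4: |Delta(-1)| = 263

263


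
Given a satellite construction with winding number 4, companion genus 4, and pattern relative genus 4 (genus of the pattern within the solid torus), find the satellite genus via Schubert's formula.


Schubert: g(satellite) = g_rel(pattern) + |winding| * g(companion),
where g_rel(pattern) is the genus of the pattern relative to the solid torus.
= 4 + 4 * 4
= 4 + 16 = 20

20


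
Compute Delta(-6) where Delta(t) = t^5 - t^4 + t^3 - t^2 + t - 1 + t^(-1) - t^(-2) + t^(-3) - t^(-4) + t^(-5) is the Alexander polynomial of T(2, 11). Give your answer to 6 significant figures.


Substituting t = -6 into Delta(t) = t^5 - t^4 + t^3 - t^2 + t - 1 + t^(-1) - t^(-2) + t^(-3) - t^(-4) + t^(-5):
Term values: (-7776) + (-1296) + (-216) + (-36) + (-6) + (-1) + (-0.166667) + (-0.0277778) + (-0.00462963) + (-0.000771605) + (-0.000128601)
Sum = -9331.199974
Rounded to 6 significant figures: -9331.2

-9331.2


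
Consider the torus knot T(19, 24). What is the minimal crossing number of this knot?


For a torus knot T(p, q) with gcd(p,q)=1,
the crossing number is min(p*(q-1), q*(p-1)).
p*(q-1) = 19*23 = 437
q*(p-1) = 24*18 = 432
min(437, 432) = 432

432


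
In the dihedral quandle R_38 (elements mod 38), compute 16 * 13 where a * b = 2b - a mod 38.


16 * 13 = 2*13 - 16 mod 38
= 26 - 16 mod 38
= 10 mod 38 = 10

10


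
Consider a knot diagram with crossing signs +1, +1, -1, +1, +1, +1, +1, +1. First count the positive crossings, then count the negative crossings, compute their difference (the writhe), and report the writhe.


Step 1: Count positive crossings (+1).
Positive crossings: 7
Step 2: Count negative crossings (-1).
Negative crossings: 1
Step 3: Writhe = (positive) - (negative)
w = 7 - 1 = 6
Step 4: |w| = 6, and w is positive

6


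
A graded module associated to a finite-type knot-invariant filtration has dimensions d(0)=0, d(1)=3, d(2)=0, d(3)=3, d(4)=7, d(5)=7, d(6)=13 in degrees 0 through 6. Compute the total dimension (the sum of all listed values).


Total dimension = d(0) + d(1) + ... + d(6)
= 0 + 3 + 0 + 3 + 7 + 7 + 13
= 33

33


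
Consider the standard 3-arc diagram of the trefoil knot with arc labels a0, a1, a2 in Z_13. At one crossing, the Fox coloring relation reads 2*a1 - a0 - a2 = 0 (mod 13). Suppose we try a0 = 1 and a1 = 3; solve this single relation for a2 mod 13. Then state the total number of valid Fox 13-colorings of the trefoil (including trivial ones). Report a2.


Step 1: Apply the given crossing relation 2*a1 - a0 - a2 = 0 (mod 13).
  a2 = 2*a1 - a0 mod 13
  a2 = 2*3 - 1 mod 13
  a2 = 6 - 1 mod 13
  a2 = 5 mod 13 = 5
Step 2: The trefoil has determinant 3.
  Number of Fox p-colorings (p prime) is p^2 if p = 3, else p.
  Since 13 does not divide 3, only trivial (constant) colorings exist.
  (So the trial a0 = 1, a1 = 3 with a0 != a1 does NOT extend to a valid coloring of the whole trefoil: the other two crossing relations require 3*(a1 - a0) = 0 (mod 13), which fails.)
  Total colorings = 13
Step 3: a2 = 5, total Fox 13-colorings = 13

5


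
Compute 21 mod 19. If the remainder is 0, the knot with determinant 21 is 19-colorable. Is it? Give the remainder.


Step 1: A knot is p-colorable if and only if p divides its determinant.
Step 2: Compute 21 mod 19.
21 = 1 * 19 + 2
Step 3: 21 mod 19 = 2
Step 4: The knot is 19-colorable: no

2


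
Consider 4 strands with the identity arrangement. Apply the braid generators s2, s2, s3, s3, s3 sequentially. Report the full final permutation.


Starting with identity [1, 2, 3, 4].
Apply generators in sequence:
  After s2: [1, 3, 2, 4]
  After s2: [1, 2, 3, 4]
  After s3: [1, 2, 4, 3]
  After s3: [1, 2, 3, 4]
  After s3: [1, 2, 4, 3]
Final permutation: [1, 2, 4, 3]

[1, 2, 4, 3]


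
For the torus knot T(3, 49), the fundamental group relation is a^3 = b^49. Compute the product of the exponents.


The relation is a^3 = b^49.
Product of exponents = 3 * 49
= 147

147


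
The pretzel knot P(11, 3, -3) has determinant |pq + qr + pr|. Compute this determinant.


Step 1: Compute pq + qr + pr.
pq = 11*3 = 33
qr = 3*(-3) = -9
pr = 11*(-3) = -33
pq + qr + pr = 33 + (-9) + (-33) = -9
Step 2: Take absolute value.
det(P(11,3,-3)) = |-9| = 9

9


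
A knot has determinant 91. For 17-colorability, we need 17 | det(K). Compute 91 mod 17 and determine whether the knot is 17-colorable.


Step 1: A knot is p-colorable if and only if p divides its determinant.
Step 2: Compute 91 mod 17.
91 = 5 * 17 + 6
Step 3: 91 mod 17 = 6
Step 4: The knot is 17-colorable: no

6


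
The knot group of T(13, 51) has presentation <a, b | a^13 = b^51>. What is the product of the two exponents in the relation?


The relation is a^13 = b^51.
Product of exponents = 13 * 51
= 663

663


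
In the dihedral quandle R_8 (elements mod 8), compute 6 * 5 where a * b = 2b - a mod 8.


6 * 5 = 2*5 - 6 mod 8
= 10 - 6 mod 8
= 4 mod 8 = 4

4


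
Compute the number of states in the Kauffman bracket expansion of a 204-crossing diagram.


Each crossing contributes 2 choices (A-smoothing or B-smoothing).
Total states = 2^204 = 25711008708143844408671393477458601640355247900524685364822016

25711008708143844408671393477458601640355247900524685364822016


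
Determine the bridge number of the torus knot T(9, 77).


The bridge number of T(p,q) is min(p,q).
min(9, 77) = 9

9


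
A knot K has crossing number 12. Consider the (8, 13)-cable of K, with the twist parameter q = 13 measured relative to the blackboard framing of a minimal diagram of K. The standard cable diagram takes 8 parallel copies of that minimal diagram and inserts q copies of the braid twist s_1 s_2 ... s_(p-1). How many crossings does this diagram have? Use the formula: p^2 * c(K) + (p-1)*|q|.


Step 1: Each of the c(K) crossings of the companion diagram becomes p*p = p^2 crossings among the p parallel strands, and each of the |q| twists s_1 s_2 ... s_(p-1) adds (p-1) crossings.
  Crossings = p^2 * c(K) + (p-1)*|q|
Step 2: = 8^2 * 12 + (8-1)*13
Step 3: = 64*12 + 7*13
Step 4: = 768 + 91 = 859

859


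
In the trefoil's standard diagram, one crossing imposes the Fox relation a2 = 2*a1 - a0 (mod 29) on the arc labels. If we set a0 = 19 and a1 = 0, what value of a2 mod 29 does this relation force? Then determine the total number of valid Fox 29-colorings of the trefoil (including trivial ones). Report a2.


Step 1: Apply the given crossing relation 2*a1 - a0 - a2 = 0 (mod 29).
  a2 = 2*a1 - a0 mod 29
  a2 = 2*0 - 19 mod 29
  a2 = 0 - 19 mod 29
  a2 = -19 mod 29 = 10
Step 2: The trefoil has determinant 3.
  Number of Fox p-colorings (p prime) is p^2 if p = 3, else p.
  Since 29 does not divide 3, only trivial (constant) colorings exist.
  (So the trial a0 = 19, a1 = 0 with a0 != a1 does NOT extend to a valid coloring of the whole trefoil: the other two crossing relations require 3*(a1 - a0) = 0 (mod 29), which fails.)
  Total colorings = 29
Step 3: a2 = 10, total Fox 29-colorings = 29

10


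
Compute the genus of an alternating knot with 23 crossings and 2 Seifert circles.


For alternating knots, g = (c - s + 1)/2.
= (23 - 2 + 1)/2
= 22/2 = 11

11


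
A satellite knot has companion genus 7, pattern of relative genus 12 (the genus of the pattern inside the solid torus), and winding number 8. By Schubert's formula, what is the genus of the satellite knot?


Schubert: g(satellite) = g_rel(pattern) + |winding| * g(companion),
where g_rel(pattern) is the genus of the pattern relative to the solid torus.
= 12 + 8 * 7
= 12 + 56 = 68

68


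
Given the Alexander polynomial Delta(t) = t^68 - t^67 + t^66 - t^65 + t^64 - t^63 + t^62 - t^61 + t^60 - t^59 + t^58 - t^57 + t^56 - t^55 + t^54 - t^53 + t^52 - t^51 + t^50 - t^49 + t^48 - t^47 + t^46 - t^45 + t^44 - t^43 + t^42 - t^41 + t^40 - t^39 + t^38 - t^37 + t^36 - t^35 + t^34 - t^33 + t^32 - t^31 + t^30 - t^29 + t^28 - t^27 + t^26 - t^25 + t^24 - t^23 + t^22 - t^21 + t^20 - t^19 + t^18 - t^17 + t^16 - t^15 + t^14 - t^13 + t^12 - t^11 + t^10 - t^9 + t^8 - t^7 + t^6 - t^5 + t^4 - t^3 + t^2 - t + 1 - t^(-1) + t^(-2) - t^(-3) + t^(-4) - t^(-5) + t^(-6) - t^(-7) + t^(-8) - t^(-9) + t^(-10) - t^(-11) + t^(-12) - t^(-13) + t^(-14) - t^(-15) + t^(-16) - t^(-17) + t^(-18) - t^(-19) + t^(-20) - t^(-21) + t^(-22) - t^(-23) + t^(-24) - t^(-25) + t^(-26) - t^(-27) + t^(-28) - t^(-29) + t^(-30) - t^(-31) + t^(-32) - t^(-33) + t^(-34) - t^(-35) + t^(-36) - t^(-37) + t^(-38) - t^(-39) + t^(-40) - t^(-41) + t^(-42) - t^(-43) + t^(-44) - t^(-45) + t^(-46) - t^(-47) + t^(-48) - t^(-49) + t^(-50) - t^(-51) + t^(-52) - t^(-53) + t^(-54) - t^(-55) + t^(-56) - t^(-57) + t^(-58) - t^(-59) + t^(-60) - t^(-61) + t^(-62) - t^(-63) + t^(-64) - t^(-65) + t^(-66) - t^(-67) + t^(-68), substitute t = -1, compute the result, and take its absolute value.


Step 1: The polynomial has 137 terms with alternating signs, exponents from 68 down to -68.
Step 2: Substitute t = -1. The i-th term has coefficient (-1)^i and exponent (m-i),
  so its value is (-1)^i * (-1)^(m-i) = (-1)^m = 1 for every i.
Step 3: All 137 terms equal 1, so Delta(-1) = 137 * (1) = 137
Step 4: |Delta(-1)| = 137

137


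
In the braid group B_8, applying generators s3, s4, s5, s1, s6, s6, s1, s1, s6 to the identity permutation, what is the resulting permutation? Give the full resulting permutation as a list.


Starting with identity [1, 2, 3, 4, 5, 6, 7, 8].
Apply generators in sequence:
  After s3: [1, 2, 4, 3, 5, 6, 7, 8]
  After s4: [1, 2, 4, 5, 3, 6, 7, 8]
  After s5: [1, 2, 4, 5, 6, 3, 7, 8]
  After s1: [2, 1, 4, 5, 6, 3, 7, 8]
  After s6: [2, 1, 4, 5, 6, 7, 3, 8]
  After s6: [2, 1, 4, 5, 6, 3, 7, 8]
  After s1: [1, 2, 4, 5, 6, 3, 7, 8]
  After s1: [2, 1, 4, 5, 6, 3, 7, 8]
  After s6: [2, 1, 4, 5, 6, 7, 3, 8]
Final permutation: [2, 1, 4, 5, 6, 7, 3, 8]

[2, 1, 4, 5, 6, 7, 3, 8]


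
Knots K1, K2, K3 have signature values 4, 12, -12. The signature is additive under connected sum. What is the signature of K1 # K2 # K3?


The signature is additive under connected sum.
signature(K1 # K2 # K3) = (4) + (12) + (-12)
= 4

4


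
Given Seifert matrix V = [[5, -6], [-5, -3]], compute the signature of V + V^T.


Step 1: V + V^T = [[10, -11], [-11, -6]]
Step 2: trace = 4, det = -181
Step 3: Discriminant = 4^2 - 4*(-181) = 740
Step 4: Eigenvalues: 15.6015, -11.6015
Step 5: Signature = (# positive eigenvalues) - (# negative eigenvalues) = 0

0


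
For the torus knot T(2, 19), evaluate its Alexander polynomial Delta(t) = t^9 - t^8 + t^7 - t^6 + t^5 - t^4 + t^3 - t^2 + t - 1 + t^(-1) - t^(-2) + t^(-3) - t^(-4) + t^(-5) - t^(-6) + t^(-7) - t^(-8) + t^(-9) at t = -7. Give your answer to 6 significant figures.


Substituting t = -7 into Delta(t) = t^9 - t^8 + t^7 - t^6 + t^5 - t^4 + t^3 - t^2 + t - 1 + t^(-1) - t^(-2) + t^(-3) - t^(-4) + t^(-5) - t^(-6) + t^(-7) - t^(-8) + t^(-9):
Term values: (-40353607) + (-5764801) + (-823543) + (-117649) + (-16807) + (-2401) + (-343) + (-49) + (-7) + (-1) + (-0.142857) + (-0.0204082) + (-0.00291545) + (-0.000416493) + (-5.9499e-05) + (-8.49986e-06) + (-1.21427e-06) + (-1.73467e-07) + (-2.47809e-08)
Sum = -47079208.17
Rounded to 6 significant figures: -4.70792e+07

-4.70792e+07


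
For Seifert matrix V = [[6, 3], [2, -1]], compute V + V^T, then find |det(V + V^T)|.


Step 1: Form V + V^T where V = [[6, 3], [2, -1]]
  V^T = [[6, 2], [3, -1]]
  V + V^T = [[12, 5], [5, -2]]
Step 2: det(V + V^T) = 12*(-2) - 5*5
  = -24 - 25 = -49
Step 3: Knot determinant = |det(V + V^T)| = |-49| = 49

49


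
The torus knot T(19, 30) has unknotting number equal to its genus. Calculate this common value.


For a torus knot T(p,q), both the unknotting number and genus equal (p-1)(q-1)/2.
= (19-1)(30-1)/2
= 18*29/2
= 522/2 = 261

261


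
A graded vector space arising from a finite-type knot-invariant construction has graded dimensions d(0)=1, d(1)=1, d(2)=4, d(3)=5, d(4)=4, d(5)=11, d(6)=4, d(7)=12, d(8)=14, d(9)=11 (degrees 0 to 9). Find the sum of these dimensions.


Total dimension = d(0) + d(1) + ... + d(9)
= 1 + 1 + 4 + 5 + 4 + 11 + 4 + 12 + 14 + 11
= 67

67


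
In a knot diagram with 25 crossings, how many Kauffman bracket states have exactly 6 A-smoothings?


We choose which 6 of 25 crossings get A-smoothings.
C(25, 6) = 25! / (6! * 19!)
= 177100

177100


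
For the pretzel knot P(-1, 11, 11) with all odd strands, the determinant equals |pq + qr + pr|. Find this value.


Step 1: Compute pq + qr + pr.
pq = (-1)*11 = -11
qr = 11*11 = 121
pr = (-1)*11 = -11
pq + qr + pr = -11 + 121 + (-11) = 99
Step 2: Take absolute value.
det(P(-1,11,11)) = |99| = 99

99


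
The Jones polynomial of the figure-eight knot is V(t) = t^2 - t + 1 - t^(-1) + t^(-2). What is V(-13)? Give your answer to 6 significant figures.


Substituting t = -13 into V(t) = t^2 - t + 1 - t^(-1) + t^(-2):
  (+)t^(2) = 169
  (-)t^(1) = 13
  (+)t^(0) = 1
  (-)t^(-1) = 0.0769231
  (+)t^(-2) = 0.00591716
Sum = (169) + (13) + (1) + (0.0769231) + (0.00591716)
= 183.0828402
Rounded to 6 significant figures: 183.083

183.083


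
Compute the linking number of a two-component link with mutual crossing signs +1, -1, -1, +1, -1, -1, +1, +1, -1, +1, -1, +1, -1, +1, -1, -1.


Step 1: Count positive crossings: 7
Step 2: Count negative crossings: 9
Step 3: Sum of signs = 7 - 9 = -2
Step 4: Linking number = sum/2 = -2/2 = -1

-1


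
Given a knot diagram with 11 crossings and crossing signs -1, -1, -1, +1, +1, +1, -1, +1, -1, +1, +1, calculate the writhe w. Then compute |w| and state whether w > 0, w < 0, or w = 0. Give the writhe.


Step 1: Count positive crossings (+1).
Positive crossings: 6
Step 2: Count negative crossings (-1).
Negative crossings: 5
Step 3: Writhe = (positive) - (negative)
w = 6 - 5 = 1
Step 4: |w| = 1, and w is positive

1


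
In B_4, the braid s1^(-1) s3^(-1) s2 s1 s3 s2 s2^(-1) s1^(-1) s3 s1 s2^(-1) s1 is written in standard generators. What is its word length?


The word length counts the number of generators (including inverses).
Listing each generator: s1^(-1), s3^(-1), s2, s1, s3, s2, s2^(-1), s1^(-1), s3, s1, s2^(-1), s1
There are 12 generators in this braid word.

12


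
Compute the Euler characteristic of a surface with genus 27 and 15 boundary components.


chi = 2 - 2g - b
= 2 - 2*27 - 15
= 2 - 54 - 15 = -67

-67


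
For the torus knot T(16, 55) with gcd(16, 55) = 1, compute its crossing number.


For a torus knot T(p, q) with gcd(p,q)=1,
the crossing number is min(p*(q-1), q*(p-1)).
p*(q-1) = 16*54 = 864
q*(p-1) = 55*15 = 825
min(864, 825) = 825

825


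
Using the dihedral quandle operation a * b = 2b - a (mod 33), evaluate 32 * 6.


32 * 6 = 2*6 - 32 mod 33
= 12 - 32 mod 33
= -20 mod 33 = 13

13


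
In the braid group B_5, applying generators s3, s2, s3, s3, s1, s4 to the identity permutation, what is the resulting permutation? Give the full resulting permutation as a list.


Starting with identity [1, 2, 3, 4, 5].
Apply generators in sequence:
  After s3: [1, 2, 4, 3, 5]
  After s2: [1, 4, 2, 3, 5]
  After s3: [1, 4, 3, 2, 5]
  After s3: [1, 4, 2, 3, 5]
  After s1: [4, 1, 2, 3, 5]
  After s4: [4, 1, 2, 5, 3]
Final permutation: [4, 1, 2, 5, 3]

[4, 1, 2, 5, 3]


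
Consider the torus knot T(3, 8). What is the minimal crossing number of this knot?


For a torus knot T(p, q) with gcd(p,q)=1,
the crossing number is min(p*(q-1), q*(p-1)).
p*(q-1) = 3*7 = 21
q*(p-1) = 8*2 = 16
min(21, 16) = 16

16


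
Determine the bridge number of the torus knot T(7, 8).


The bridge number of T(p,q) is min(p,q).
min(7, 8) = 7

7


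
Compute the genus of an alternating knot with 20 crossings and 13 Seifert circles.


For alternating knots, g = (c - s + 1)/2.
= (20 - 13 + 1)/2
= 8/2 = 4

4


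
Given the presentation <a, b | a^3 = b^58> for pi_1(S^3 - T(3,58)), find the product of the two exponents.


The relation is a^3 = b^58.
Product of exponents = 3 * 58
= 174

174


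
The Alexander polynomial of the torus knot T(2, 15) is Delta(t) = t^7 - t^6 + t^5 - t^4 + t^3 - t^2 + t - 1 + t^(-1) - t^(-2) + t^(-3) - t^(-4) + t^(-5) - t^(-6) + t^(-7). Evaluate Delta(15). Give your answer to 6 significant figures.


Substituting t = 15 into Delta(t) = t^7 - t^6 + t^5 - t^4 + t^3 - t^2 + t - 1 + t^(-1) - t^(-2) + t^(-3) - t^(-4) + t^(-5) - t^(-6) + t^(-7):
Term values: (170859375) + (-11390625) + (759375) + (-50625) + (3375) + (-225) + (15) + (-1) + (0.0666667) + (-0.00444444) + (0.000296296) + (-1.97531e-05) + (1.31687e-06) + (-8.77915e-08) + (5.85277e-09)
Sum = 160180664.1
Rounded to 6 significant figures: 1.60181e+08

1.60181e+08


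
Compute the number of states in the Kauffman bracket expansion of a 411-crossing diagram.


Each crossing contributes 2 choices (A-smoothing or B-smoothing).
Total states = 2^411 = 5288447750321988791615322464262168318627237463714249754277190362195246329890490766601513683517722278780729696200186866434048

5288447750321988791615322464262168318627237463714249754277190362195246329890490766601513683517722278780729696200186866434048


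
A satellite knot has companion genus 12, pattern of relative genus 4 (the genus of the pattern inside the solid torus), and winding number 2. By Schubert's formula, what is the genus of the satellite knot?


Schubert: g(satellite) = g_rel(pattern) + |winding| * g(companion),
where g_rel(pattern) is the genus of the pattern relative to the solid torus.
= 4 + 2 * 12
= 4 + 24 = 28

28


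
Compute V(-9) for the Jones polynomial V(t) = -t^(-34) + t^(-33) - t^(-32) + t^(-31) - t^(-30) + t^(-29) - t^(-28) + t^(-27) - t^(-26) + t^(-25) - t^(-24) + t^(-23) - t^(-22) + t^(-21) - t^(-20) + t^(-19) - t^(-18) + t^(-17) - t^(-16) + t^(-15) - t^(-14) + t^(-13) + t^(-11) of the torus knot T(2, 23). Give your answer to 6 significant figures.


Substituting t = -9 into V(t) = -t^(-34) + t^(-33) - t^(-32) + t^(-31) - t^(-30) + t^(-29) - t^(-28) + t^(-27) - t^(-26) + t^(-25) - t^(-24) + t^(-23) - t^(-22) + t^(-21) - t^(-20) + t^(-19) - t^(-18) + t^(-17) - t^(-16) + t^(-15) - t^(-14) + t^(-13) + t^(-11):
  (-)t^(-34) = -3.59546e-33
  (+)t^(-33) = -3.23592e-32
  (-)t^(-32) = -2.91232e-31
  (+)t^(-31) = -2.62109e-30
  (-)t^(-30) = -2.35898e-29
  (+)t^(-29) = -2.12308e-28
  (-)t^(-28) = -1.91078e-27
  (+)t^(-27) = -1.7197e-26
  (-)t^(-26) = -1.54773e-25
  (+)t^(-25) = -1.39296e-24
  (-)t^(-24) = -1.25366e-23
  (+)t^(-23) = -1.12829e-22
  (-)t^(-22) = -1.01546e-21
  (+)t^(-21) = -9.13918e-21
  (-)t^(-20) = -8.22526e-20
  (+)t^(-19) = -7.40274e-19
  (-)t^(-18) = -6.66246e-18
  (+)t^(-17) = -5.99622e-17
  (-)t^(-16) = -5.3966e-16
  (+)t^(-15) = -4.85694e-15
  (-)t^(-14) = -4.37124e-14
  (+)t^(-13) = -3.93412e-13
  (+)t^(-11) = -3.18664e-11
Sum = (-3.59546e-33) + (-3.23592e-32) + (-2.91232e-31) + (-2.62109e-30) + (-2.35898e-29) + (-2.12308e-28) + (-1.91078e-27) + (-1.7197e-26) + (-1.54773e-25) + (-1.39296e-24) + (-1.25366e-23) + (-1.12829e-22) + (-1.01546e-21) + (-9.13918e-21) + (-8.22526e-20) + (-7.40274e-19) + (-6.66246e-18) + (-5.99622e-17) + (-5.3966e-16) + (-4.85694e-15) + (-4.37124e-14) + (-3.93412e-13) + (-3.18664e-11)
= -3.230894372e-11
Rounded to 6 significant figures: -3.23089e-11

-3.23089e-11


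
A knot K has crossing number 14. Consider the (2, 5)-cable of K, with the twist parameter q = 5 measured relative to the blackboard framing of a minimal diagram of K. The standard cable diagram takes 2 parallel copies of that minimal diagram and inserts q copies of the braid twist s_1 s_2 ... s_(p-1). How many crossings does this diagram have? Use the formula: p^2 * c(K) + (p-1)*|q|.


Step 1: Each of the c(K) crossings of the companion diagram becomes p*p = p^2 crossings among the p parallel strands, and each of the |q| twists s_1 s_2 ... s_(p-1) adds (p-1) crossings.
  Crossings = p^2 * c(K) + (p-1)*|q|
Step 2: = 2^2 * 14 + (2-1)*5
Step 3: = 4*14 + 1*5
Step 4: = 56 + 5 = 61

61


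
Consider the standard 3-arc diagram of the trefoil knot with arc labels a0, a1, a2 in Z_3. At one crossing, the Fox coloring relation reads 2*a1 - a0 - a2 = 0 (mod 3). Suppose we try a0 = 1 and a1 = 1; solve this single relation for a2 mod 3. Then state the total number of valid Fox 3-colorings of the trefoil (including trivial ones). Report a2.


Step 1: Apply the given crossing relation 2*a1 - a0 - a2 = 0 (mod 3).
  a2 = 2*a1 - a0 mod 3
  a2 = 2*1 - 1 mod 3
  a2 = 2 - 1 mod 3
  a2 = 1 mod 3 = 1
Step 2: The trefoil has determinant 3.
  Number of Fox p-colorings (p prime) is p^2 if p = 3, else p.
  Since p = 3 divides det = 3, the trefoil is 3-colorable.
  (Indeed for p = 3 any choice of a0, a1 extends to a valid coloring; the trial (a0, a1, a2) = (1, 1, 1) satisfies all three crossing relations.)
  Total colorings = 3^2 = 9
Step 3: a2 = 1, total Fox 3-colorings = 9

1
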